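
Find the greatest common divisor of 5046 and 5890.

Euclid: 5890 = 1·5046 + 844; 5046 = 5·844 + 826; 844 = 1·826 + 18; 826 = 45·18 + 16; 18 = 1·16 + 2; 16 = 8·2 + 0. Last nonzero remainder: 2.

2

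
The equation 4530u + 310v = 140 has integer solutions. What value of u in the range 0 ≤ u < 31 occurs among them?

4

gcd(4530, 310) = 10 (Euclid: 4530 = 14·310 + 190; 310 = 1·190 + 120; 190 = 1·120 + 70; 120 = 1·70 + 50; 70 = 1·50 + 20; 50 = 2·20 + 10; 20 = 2·10 + 0), and 10 | 140.
Extended Euclid: 4530·(-13) + 310·(190) = 10. Scale by 14: u₀ = -182.
General solution u = u₀ + 31t; reducing mod 31 gives u = 4 (and v = -58).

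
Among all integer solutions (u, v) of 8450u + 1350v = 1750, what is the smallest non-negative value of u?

5

Reduce mod 1350: 8450u ≡ 1750 (mod 1350). With g = gcd(8450, 1350) = 50 dividing 1750, divide through: 169u ≡ 35 (mod 27).
Since gcd(169, 27) = 1, u ≡ 35·(169)⁻¹ ≡ 5 (mod 27). Smallest non-negative: 5.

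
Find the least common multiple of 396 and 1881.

396 = 2² · 3² · 11; 1881 = 3² · 11 · 19
max exponents: 2² · 3² · 11 · 19 = 7524

7524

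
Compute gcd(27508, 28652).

Euclid: 28652 = 1·27508 + 1144; 27508 = 24·1144 + 52; 1144 = 22·52 + 0. Last nonzero remainder: 52.

52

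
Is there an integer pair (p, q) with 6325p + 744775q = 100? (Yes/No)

By Bézout, 6325p + 744775q = 100 has integer solutions iff gcd(6325, 744775) | 100.
Euclid: 744775 = 117·6325 + 4750; 6325 = 1·4750 + 1575; 4750 = 3·1575 + 25; 1575 = 63·25 + 0. gcd = 25; 100 mod 25 = 0. Yes.

Yes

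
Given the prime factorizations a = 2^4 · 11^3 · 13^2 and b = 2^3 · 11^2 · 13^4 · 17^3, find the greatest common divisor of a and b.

163592

min exponent per shared prime: 2^3 · 11^2 · 13^2 = 163592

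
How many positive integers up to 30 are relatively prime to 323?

28

323 = 17·19. Inclusion–exclusion on these primes:
30 − ⌊30/17⌋ − ⌊30/19⌋ + ⌊30/323⌋ = 28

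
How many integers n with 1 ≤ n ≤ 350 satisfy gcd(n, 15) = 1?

15 = 3·5. Inclusion–exclusion on these primes:
350 − ⌊350/3⌋ − ⌊350/5⌋ + ⌊350/15⌋ = 187

187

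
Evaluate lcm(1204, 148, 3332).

5301212

1204 = 2² · 7 · 43; 148 = 2² · 37; 3332 = 2² · 7² · 17
lcm takes max exponent of each prime: 2² · 7² · 17 · 37 · 43 = 5301212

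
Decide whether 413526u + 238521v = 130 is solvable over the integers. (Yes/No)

gcd(413526, 238521): 413526 = 1·238521 + 175005; 238521 = 1·175005 + 63516; 175005 = 2·63516 + 47973; 63516 = 1·47973 + 15543; 47973 = 3·15543 + 1344; 15543 = 11·1344 + 759; 1344 = 1·759 + 585; 759 = 1·585 + 174; 585 = 3·174 + 63; 174 = 2·63 + 48; 63 = 1·48 + 15; 48 = 3·15 + 3; 15 = 5·3 + 0 → 3
3 does not divide 130, so a solution does not exist.

No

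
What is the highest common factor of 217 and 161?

7

Euclid: 217 = 1·161 + 56; 161 = 2·56 + 49; 56 = 1·49 + 7; 49 = 7·7 + 0. Last nonzero remainder: 7.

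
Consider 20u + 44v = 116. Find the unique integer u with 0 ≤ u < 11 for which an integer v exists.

8

Euclid: 44 = 2·20 + 4; 20 = 5·4 + 0 → gcd = 4; 116 = 4·29.
Back-substitution yields 20·(-2) + 44·(1) = 4, so one solution is u = -2·29 = -58, v = 1·29 = 29.
Solutions in u differ by 44/4 = 11; the one in [0, 11) is -58 mod 11 = 8.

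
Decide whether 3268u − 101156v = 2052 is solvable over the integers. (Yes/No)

By Bézout, 3268u − 101156v = 2052 has integer solutions iff gcd(3268, 101156) | 2052.
Euclid: 101156 = 30·3268 + 3116; 3268 = 1·3116 + 152; 3116 = 20·152 + 76; 152 = 2·76 + 0. gcd = 76; 2052 mod 76 = 0. Yes.

Yes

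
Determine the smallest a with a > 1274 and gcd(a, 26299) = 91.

Multiples of 91 above 1274: 91·15, 91·16, … . Need the cofactor coprime to 26299/91 = 289.
Checking s = 15, 16, … the first with gcd(s, 289) = 1 is s = 15, giving 1365.

1365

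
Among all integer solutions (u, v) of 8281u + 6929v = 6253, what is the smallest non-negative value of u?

Reduce mod 6929: 8281u ≡ 6253 (mod 6929). With g = gcd(8281, 6929) = 169 dividing 6253, divide through: 49u ≡ 37 (mod 41).
Since gcd(49, 41) = 1, u ≡ 37·(49)⁻¹ ≡ 20 (mod 41). Smallest non-negative: 20.

20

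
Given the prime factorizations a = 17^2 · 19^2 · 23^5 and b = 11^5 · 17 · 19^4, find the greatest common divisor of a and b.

min exponent per shared prime: 17 · 19^2 = 6137

6137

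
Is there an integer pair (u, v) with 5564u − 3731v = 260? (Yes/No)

Yes

By Bézout, 5564u − 3731v = 260 has integer solutions iff gcd(5564, 3731) | 260.
Euclid: 5564 = 1·3731 + 1833; 3731 = 2·1833 + 65; 1833 = 28·65 + 13; 65 = 5·13 + 0. gcd = 13; 260 mod 13 = 0. Yes.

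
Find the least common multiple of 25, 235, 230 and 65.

702650

25 = 5²; 235 = 5 · 47; 230 = 2 · 5 · 23; 65 = 5 · 13
lcm takes max exponent of each prime: 2 · 5² · 13 · 23 · 47 = 702650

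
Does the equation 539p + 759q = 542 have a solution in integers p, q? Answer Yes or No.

gcd(539, 759): 759 = 1·539 + 220; 539 = 2·220 + 99; 220 = 2·99 + 22; 99 = 4·22 + 11; 22 = 2·11 + 0 → 11
11 does not divide 542, so a solution does not exist.

No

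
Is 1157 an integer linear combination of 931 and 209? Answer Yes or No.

No

By Bézout, 931u − 209v = 1157 has integer solutions iff gcd(931, 209) | 1157.
Euclid: 931 = 4·209 + 95; 209 = 2·95 + 19; 95 = 5·19 + 0. gcd = 19; 1157 mod 19 = 17. No.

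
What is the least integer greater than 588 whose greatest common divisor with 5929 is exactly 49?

637

5929 = 49·121. Any k with gcd(k, 5929) = 49 is a multiple of 49, say 49s, with s coprime to 121.
Need s > 588/49, so s ≥ 13. First s ≥ 13 with gcd(s, 121) = 1 is s = 13. Thus k = 49·13 = 637.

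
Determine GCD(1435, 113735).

1435 = 5 · 7 · 41
113735 = 5 · 23² · 43
Common: 5 = 5

5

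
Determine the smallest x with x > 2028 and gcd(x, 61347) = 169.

2197

Multiples of 169 above 2028: 169·13, 169·14, … . Need the cofactor coprime to 61347/169 = 363.
Checking s = 13, 14, … the first with gcd(s, 363) = 1 is s = 13, giving 2197.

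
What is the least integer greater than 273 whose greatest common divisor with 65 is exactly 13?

65 = 13·5. Any t with gcd(t, 65) = 13 is a multiple of 13, say 13s, with s coprime to 5.
Need s > 273/13, so s ≥ 22. First s ≥ 22 with gcd(s, 5) = 1 is s = 22. Thus t = 13·22 = 286.

286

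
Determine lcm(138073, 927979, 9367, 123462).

138073 = 13² · 19 · 43; 927979 = 13² · 17² · 19; 9367 = 17 · 19 · 29; 123462 = 2 · 3² · 19³
lcm takes max exponent of each prime: 2 · 3² · 13² · 17² · 19³ · 29 · 43 = 7519419404874

7519419404874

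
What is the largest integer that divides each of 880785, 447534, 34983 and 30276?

gcd(880785, 447534): 880785 = 1·447534 + 433251; 447534 = 1·433251 + 14283; 433251 = 30·14283 + 4761; 14283 = 3·4761 + 0 → 4761
gcd(4761, 34983): 34983 = 7·4761 + 1656; 4761 = 2·1656 + 1449; 1656 = 1·1449 + 207; 1449 = 7·207 + 0 → 207
gcd(207, 30276): 30276 = 146·207 + 54; 207 = 3·54 + 45; 54 = 1·45 + 9; 45 = 5·9 + 0 → 9

9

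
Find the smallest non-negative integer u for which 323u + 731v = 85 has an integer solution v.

41

Euclid: 731 = 2·323 + 85; 323 = 3·85 + 68; 85 = 1·68 + 17; 68 = 4·17 + 0 → gcd = 17; 85 = 17·5.
Back-substitution yields 323·(-9) + 731·(4) = 17, so one solution is u = -9·5 = -45, v = 4·5 = 20.
Solutions in u differ by 731/17 = 43; the one in [0, 43) is -45 mod 43 = 41.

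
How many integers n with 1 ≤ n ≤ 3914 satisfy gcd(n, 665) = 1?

665 = 5·7·19. Inclusion–exclusion on these primes:
3914 − ⌊3914/5⌋ − ⌊3914/7⌋ − ⌊3914/19⌋ + ⌊3914/35⌋ + ⌊3914/95⌋ + ⌊3914/133⌋ − ⌊3914/665⌋ = 2543

2543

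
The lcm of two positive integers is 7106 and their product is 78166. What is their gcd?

11

gcd·lcm = product, so gcd = 78166/7106 = 11.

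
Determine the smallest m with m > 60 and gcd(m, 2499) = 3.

gcd(m, 2499) = 3 forces 3 | m; write m = 3s. Then gcd(3s, 3·833) = 3·gcd(s, 833), so need gcd(s, 833) = 1.
3s > 60 gives s ≥ 21. The least s ≥ 21 coprime to 833 is 22, so m = 3·22 = 66.

66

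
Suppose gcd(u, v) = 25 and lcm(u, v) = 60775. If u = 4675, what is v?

325

Using uv = gcd(u,v)·lcm(u,v) = 25·60775 = 1519375, we get v = 1519375/4675 = 325.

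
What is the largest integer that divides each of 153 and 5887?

1

153 = 3² · 17
5887 = 7 · 29²
Common: 1 = 1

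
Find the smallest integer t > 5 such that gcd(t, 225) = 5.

10

Multiples of 5 above 5: 5·2, 5·3, … . Need the cofactor coprime to 225/5 = 45.
Checking s = 2, 3, … the first with gcd(s, 45) = 1 is s = 2, giving 10.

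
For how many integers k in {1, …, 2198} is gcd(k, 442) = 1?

954

Prime factors of 442: 2, 13, 17. Count integers ≤ 2198 divisible by none of them.
By inclusion–exclusion: 2198 − ⌊2198/2⌋ − ⌊2198/13⌋ − ⌊2198/17⌋ + ⌊2198/26⌋ + ⌊2198/34⌋ + ⌊2198/221⌋ − ⌊2198/442⌋ = 954.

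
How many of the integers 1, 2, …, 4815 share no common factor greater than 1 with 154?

1876

Prime factors of 154: 2, 7, 11. Count integers ≤ 4815 divisible by none of them.
By inclusion–exclusion: 4815 − ⌊4815/2⌋ − ⌊4815/7⌋ − ⌊4815/11⌋ + ⌊4815/14⌋ + ⌊4815/22⌋ + ⌊4815/77⌋ − ⌊4815/154⌋ = 1876.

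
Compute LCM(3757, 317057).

91629473

3757 = 13 · 17²; 317057 = 13 · 29³
max exponents: 13 · 17² · 29³ = 91629473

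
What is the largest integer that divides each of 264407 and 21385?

264407 = 11 · 13 · 43²
21385 = 5 · 7 · 13 · 47
Common: 13 = 13

13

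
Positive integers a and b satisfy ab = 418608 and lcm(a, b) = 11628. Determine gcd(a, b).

From gcd × lcm = ab: gcd = 418608 / 11628 = 36.

36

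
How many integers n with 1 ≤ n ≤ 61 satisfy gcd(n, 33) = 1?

37

33 = 3·11. Inclusion–exclusion on these primes:
61 − ⌊61/3⌋ − ⌊61/11⌋ + ⌊61/33⌋ = 37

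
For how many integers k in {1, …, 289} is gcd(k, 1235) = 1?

Prime factors of 1235: 5, 13, 19. Count integers ≤ 289 divisible by none of them.
By inclusion–exclusion: 289 − ⌊289/5⌋ − ⌊289/13⌋ − ⌊289/19⌋ + ⌊289/65⌋ + ⌊289/95⌋ + ⌊289/247⌋ − ⌊289/1235⌋ = 203.

203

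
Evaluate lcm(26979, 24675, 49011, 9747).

692843032307475

lcm(26979, 24675) = 26979·24675/gcd = 665706825/3 = 221902275
lcm(221902275, 49011) = 221902275·49011/gcd = 10875652400025/51 = 213248086275
lcm(213248086275, 9747) = 213248086275·9747/gcd = 2078529096922425/3 = 692843032307475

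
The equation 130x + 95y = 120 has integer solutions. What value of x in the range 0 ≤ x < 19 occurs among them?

Reduce mod 95: 130x ≡ 120 (mod 95). With g = gcd(130, 95) = 5 dividing 120, divide through: 26x ≡ 24 (mod 19).
Since gcd(26, 19) = 1, x ≡ 24·(26)⁻¹ ≡ 17 (mod 19). Smallest non-negative: 17.

17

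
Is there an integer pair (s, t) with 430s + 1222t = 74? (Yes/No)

gcd(430, 1222): 1222 = 2·430 + 362; 430 = 1·362 + 68; 362 = 5·68 + 22; 68 = 3·22 + 2; 22 = 11·2 + 0 → 2
2 divides 74, so a solution exists.

Yes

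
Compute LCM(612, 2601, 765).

52020

612 = 2² · 3² · 17; 2601 = 3² · 17²; 765 = 3² · 5 · 17
lcm takes max exponent of each prime: 2² · 3² · 5 · 17² = 52020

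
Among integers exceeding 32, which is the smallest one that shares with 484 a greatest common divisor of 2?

34

gcd(x, 484) = 2 forces 2 | x; write x = 2s. Then gcd(2s, 2·242) = 2·gcd(s, 242), so need gcd(s, 242) = 1.
2s > 32 gives s ≥ 17. The least s ≥ 17 coprime to 242 is 17, so x = 2·17 = 34.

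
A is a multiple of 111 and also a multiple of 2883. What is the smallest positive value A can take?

106671

111 = 3 · 37; 2883 = 3 · 31²
max exponents: 3 · 31² · 37 = 106671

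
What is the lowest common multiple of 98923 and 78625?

gcd first: 98923 = 1·78625 + 20298; 78625 = 3·20298 + 17731; 20298 = 1·17731 + 2567; 17731 = 6·2567 + 2329; 2567 = 1·2329 + 238; 2329 = 9·238 + 187; 238 = 1·187 + 51; 187 = 3·51 + 34; 51 = 1·34 + 17; 34 = 2·17 + 0 → gcd = 17
lcm = 98923·78625/gcd = 7777820875/17 = 457518875

457518875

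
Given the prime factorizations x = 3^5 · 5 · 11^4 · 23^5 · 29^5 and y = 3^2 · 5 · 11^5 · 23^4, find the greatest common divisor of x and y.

184371843645

min exponent per shared prime: 3^2 · 5 · 11^4 · 23^4 = 184371843645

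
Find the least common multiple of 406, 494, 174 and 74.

11131302

lcm(406, 494) = 406·494/gcd = 200564/2 = 100282
lcm(100282, 174) = 100282·174/gcd = 17449068/58 = 300846
lcm(300846, 74) = 300846·74/gcd = 22262604/2 = 11131302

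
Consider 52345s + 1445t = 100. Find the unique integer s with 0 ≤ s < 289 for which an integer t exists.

67

Euclid: 52345 = 36·1445 + 325; 1445 = 4·325 + 145; 325 = 2·145 + 35; 145 = 4·35 + 5; 35 = 7·5 + 0 → gcd = 5; 100 = 5·20.
Back-substitution yields 52345·(-40) + 1445·(1449) = 5, so one solution is s = -40·20 = -800, t = 1449·20 = 28980.
Solutions in s differ by 1445/5 = 289; the one in [0, 289) is -800 mod 289 = 67.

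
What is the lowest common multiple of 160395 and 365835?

gcd first: 365835 = 2·160395 + 45045; 160395 = 3·45045 + 25260; 45045 = 1·25260 + 19785; 25260 = 1·19785 + 5475; 19785 = 3·5475 + 3360; 5475 = 1·3360 + 2115; 3360 = 1·2115 + 1245; 2115 = 1·1245 + 870; 1245 = 1·870 + 375; 870 = 2·375 + 120; 375 = 3·120 + 15; 120 = 8·15 + 0 → gcd = 15
lcm = 160395·365835/gcd = 58678104825/15 = 3911873655

3911873655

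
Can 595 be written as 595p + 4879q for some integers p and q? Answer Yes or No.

Yes

gcd(595, 4879): 4879 = 8·595 + 119; 595 = 5·119 + 0 → 119
119 divides 595, so a solution exists.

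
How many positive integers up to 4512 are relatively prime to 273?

273 = 3·7·13. Inclusion–exclusion on these primes:
4512 − ⌊4512/3⌋ − ⌊4512/7⌋ − ⌊4512/13⌋ + ⌊4512/21⌋ + ⌊4512/39⌋ + ⌊4512/91⌋ − ⌊4512/273⌋ = 2379

2379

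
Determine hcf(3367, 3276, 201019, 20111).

gcd(3367, 3276): 3367 = 1·3276 + 91; 3276 = 36·91 + 0 → 91
gcd(91, 201019): 201019 = 2209·91 + 0 → 91
gcd(91, 20111): 20111 = 221·91 + 0 → 91

91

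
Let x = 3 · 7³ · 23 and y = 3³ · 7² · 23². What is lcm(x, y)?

max exponent per prime: 3³ · 7³ · 23² = 4899069

4899069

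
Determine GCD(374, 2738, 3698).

2

gcd(374, 2738): 2738 = 7·374 + 120; 374 = 3·120 + 14; 120 = 8·14 + 8; 14 = 1·8 + 6; 8 = 1·6 + 2; 6 = 3·2 + 0 → 2
gcd(2, 3698): 3698 = 1849·2 + 0 → 2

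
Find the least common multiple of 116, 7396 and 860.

116 = 2² · 29; 7396 = 2² · 43²; 860 = 2² · 5 · 43
lcm takes max exponent of each prime: 2² · 5 · 29 · 43² = 1072420

1072420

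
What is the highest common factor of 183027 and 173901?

183027 = 3 · 13² · 19²
173901 = 3 · 7³ · 13²
Common: 3 · 13² = 507

507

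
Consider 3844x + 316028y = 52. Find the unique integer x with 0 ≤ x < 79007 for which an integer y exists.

1151

gcd(3844, 316028) = 4 (Euclid: 316028 = 82·3844 + 820; 3844 = 4·820 + 564; 820 = 1·564 + 256; 564 = 2·256 + 52; 256 = 4·52 + 48; 52 = 1·48 + 4; 48 = 12·4 + 0), and 4 | 52.
Extended Euclid: 3844·(6166) + 316028·(-75) = 4. Scale by 13: x₀ = 80158.
General solution x = x₀ + 79007t; reducing mod 79007 gives x = 1151 (and y = -14).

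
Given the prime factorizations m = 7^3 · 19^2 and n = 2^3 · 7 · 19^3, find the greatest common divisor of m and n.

2527

min exponent per shared prime: 7 · 19^2 = 2527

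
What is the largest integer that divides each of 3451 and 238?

3451 = 7 · 17 · 29
238 = 2 · 7 · 17
Common: 7 · 17 = 119

119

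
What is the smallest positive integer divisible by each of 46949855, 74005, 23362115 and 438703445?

lcm(46949855, 74005) = 46949855·74005/gcd = 3474524019275/1805 = 1924944055
lcm(1924944055, 23362115) = 1924944055·23362115/gcd = 44970764381476325/1805 = 24914550903865
lcm(24914550903865, 438703445) = 24914550903865·438703445/gcd = 10930099312153439314925/1805 = 6055456682633484385

6055456682633484385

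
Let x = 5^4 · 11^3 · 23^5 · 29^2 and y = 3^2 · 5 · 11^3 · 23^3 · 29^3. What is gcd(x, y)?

min exponent per shared prime: 5 · 11^3 · 23^3 · 29^2 = 68096934785

68096934785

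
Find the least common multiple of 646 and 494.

8398

gcd first: 646 = 1·494 + 152; 494 = 3·152 + 38; 152 = 4·38 + 0 → gcd = 38
lcm = 646·494/gcd = 319124/38 = 8398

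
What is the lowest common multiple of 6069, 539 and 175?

11682825

6069 = 3 · 7 · 17²; 539 = 7² · 11; 175 = 5² · 7
lcm takes max exponent of each prime: 3 · 5² · 7² · 11 · 17² = 11682825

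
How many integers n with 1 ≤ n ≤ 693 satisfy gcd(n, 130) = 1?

Prime factors of 130: 2, 5, 13. Count integers ≤ 693 divisible by none of them.
By inclusion–exclusion: 693 − ⌊693/2⌋ − ⌊693/5⌋ − ⌊693/13⌋ + ⌊693/10⌋ + ⌊693/26⌋ + ⌊693/65⌋ − ⌊693/130⌋ = 256.

256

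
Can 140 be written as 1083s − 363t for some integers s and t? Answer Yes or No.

No

gcd(1083, 363): 1083 = 2·363 + 357; 363 = 1·357 + 6; 357 = 59·6 + 3; 6 = 2·3 + 0 → 3
3 does not divide 140, so a solution does not exist.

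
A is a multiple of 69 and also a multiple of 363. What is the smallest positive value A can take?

8349

gcd first: 363 = 5·69 + 18; 69 = 3·18 + 15; 18 = 1·15 + 3; 15 = 5·3 + 0 → gcd = 3
lcm = 69·363/gcd = 25047/3 = 8349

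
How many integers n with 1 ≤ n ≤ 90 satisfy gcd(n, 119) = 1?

73

119 = 7·17. Inclusion–exclusion on these primes:
90 − ⌊90/7⌋ − ⌊90/17⌋ + ⌊90/119⌋ = 73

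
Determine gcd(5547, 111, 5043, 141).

5547 = 3 · 43²; 111 = 3 · 37; 5043 = 3 · 41²; 141 = 3 · 47
gcd takes min exponent of each prime: 3 = 3

3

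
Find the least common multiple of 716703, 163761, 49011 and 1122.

716703 = 3 · 13 · 17 · 23 · 47; 163761 = 3 · 13² · 17 · 19; 49011 = 3 · 17 · 31²; 1122 = 2 · 3 · 11 · 17
lcm takes max exponent of each prime: 2 · 3 · 11 · 13² · 17 · 19 · 23 · 31² · 47 = 3742676102022

3742676102022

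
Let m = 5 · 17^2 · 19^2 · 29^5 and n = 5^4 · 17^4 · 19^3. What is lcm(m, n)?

7343895614462069375

max exponent per prime: 5^4 · 17^4 · 19^3 · 29^5 = 7343895614462069375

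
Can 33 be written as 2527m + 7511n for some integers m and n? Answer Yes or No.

By Bézout, 2527m + 7511n = 33 has integer solutions iff gcd(2527, 7511) | 33.
Euclid: 7511 = 2·2527 + 2457; 2527 = 1·2457 + 70; 2457 = 35·70 + 7; 70 = 10·7 + 0. gcd = 7; 33 mod 7 = 5. No.

No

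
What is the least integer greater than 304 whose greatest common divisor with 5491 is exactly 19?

Multiples of 19 above 304: 19·17, 19·18, … . Need the cofactor coprime to 5491/19 = 289.
Checking s = 17, 18, … the first with gcd(s, 289) = 1 is s = 18, giving 342.

342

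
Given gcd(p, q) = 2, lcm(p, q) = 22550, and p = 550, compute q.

p·q = gcd·lcm = 2·22550 = 45100, so q = 45100/550 = 82.

82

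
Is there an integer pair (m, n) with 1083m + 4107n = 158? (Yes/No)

No

By Bézout, 1083m + 4107n = 158 has integer solutions iff gcd(1083, 4107) | 158.
Euclid: 4107 = 3·1083 + 858; 1083 = 1·858 + 225; 858 = 3·225 + 183; 225 = 1·183 + 42; 183 = 4·42 + 15; 42 = 2·15 + 12; 15 = 1·12 + 3; 12 = 4·3 + 0. gcd = 3; 158 mod 3 = 2. No.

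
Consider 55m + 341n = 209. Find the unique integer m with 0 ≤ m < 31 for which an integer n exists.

gcd(55, 341) = 11 (Euclid: 341 = 6·55 + 11; 55 = 5·11 + 0), and 11 | 209.
Extended Euclid: 55·(-6) + 341·(1) = 11. Scale by 19: m₀ = -114.
General solution m = m₀ + 31t; reducing mod 31 gives m = 10 (and n = -1).

10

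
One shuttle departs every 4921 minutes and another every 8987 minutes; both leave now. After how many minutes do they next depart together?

2327633

4921 = 7 · 19 · 37; 8987 = 11 · 19 · 43
max exponents: 7 · 11 · 19 · 37 · 43 = 2327633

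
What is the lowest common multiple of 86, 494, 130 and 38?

106210

lcm(86, 494) = 86·494/gcd = 42484/2 = 21242
lcm(21242, 130) = 21242·130/gcd = 2761460/26 = 106210
lcm(106210, 38) = 106210·38/gcd = 4035980/38 = 106210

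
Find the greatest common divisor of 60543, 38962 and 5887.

7

gcd(60543, 38962): 60543 = 1·38962 + 21581; 38962 = 1·21581 + 17381; 21581 = 1·17381 + 4200; 17381 = 4·4200 + 581; 4200 = 7·581 + 133; 581 = 4·133 + 49; 133 = 2·49 + 35; 49 = 1·35 + 14; 35 = 2·14 + 7; 14 = 2·7 + 0 → 7
gcd(7, 5887): 5887 = 841·7 + 0 → 7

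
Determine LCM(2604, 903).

111972

gcd first: 2604 = 2·903 + 798; 903 = 1·798 + 105; 798 = 7·105 + 63; 105 = 1·63 + 42; 63 = 1·42 + 21; 42 = 2·21 + 0 → gcd = 21
lcm = 2604·903/gcd = 2351412/21 = 111972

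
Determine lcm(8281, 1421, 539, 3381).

182273091

8281 = 7² · 13²; 1421 = 7² · 29; 539 = 7² · 11; 3381 = 3 · 7² · 23
lcm takes max exponent of each prime: 3 · 7² · 11 · 13² · 23 · 29 = 182273091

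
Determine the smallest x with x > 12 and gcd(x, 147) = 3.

15

147 = 3·49. Any x with gcd(x, 147) = 3 is a multiple of 3, say 3s, with s coprime to 49.
Need s > 12/3, so s ≥ 5. First s ≥ 5 with gcd(s, 49) = 1 is s = 5. Thus x = 3·5 = 15.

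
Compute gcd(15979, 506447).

Euclid: 506447 = 31·15979 + 11098; 15979 = 1·11098 + 4881; 11098 = 2·4881 + 1336; 4881 = 3·1336 + 873; 1336 = 1·873 + 463; 873 = 1·463 + 410; 463 = 1·410 + 53; 410 = 7·53 + 39; 53 = 1·39 + 14; 39 = 2·14 + 11; 14 = 1·11 + 3; 11 = 3·3 + 2; 3 = 1·2 + 1; 2 = 2·1 + 0. Last nonzero remainder: 1.

1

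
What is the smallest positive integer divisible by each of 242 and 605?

gcd first: 605 = 2·242 + 121; 242 = 2·121 + 0 → gcd = 121
lcm = 242·605/gcd = 146410/121 = 1210

1210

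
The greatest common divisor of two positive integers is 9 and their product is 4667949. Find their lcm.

For any two positive integers, gcd × lcm equals their product. Hence lcm = 4667949 / 9 = 518661.

518661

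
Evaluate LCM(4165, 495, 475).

4165 = 5 · 7² · 17; 495 = 3² · 5 · 11; 475 = 5² · 19
lcm takes max exponent of each prime: 3² · 5² · 7² · 11 · 17 · 19 = 39171825

39171825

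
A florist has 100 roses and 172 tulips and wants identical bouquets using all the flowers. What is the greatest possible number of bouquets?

Euclid: 172 = 1·100 + 72; 100 = 1·72 + 28; 72 = 2·28 + 16; 28 = 1·16 + 12; 16 = 1·12 + 4; 12 = 3·4 + 0. Last nonzero remainder: 4.

4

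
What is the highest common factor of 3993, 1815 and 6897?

3993 = 3 · 11³; 1815 = 3 · 5 · 11²; 6897 = 3 · 11² · 19
gcd takes min exponent of each prime: 3 · 11² = 363

363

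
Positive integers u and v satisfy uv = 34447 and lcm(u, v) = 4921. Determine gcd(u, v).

7

gcd·lcm = product, so gcd = 34447/4921 = 7.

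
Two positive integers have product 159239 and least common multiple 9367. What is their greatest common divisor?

From gcd × lcm = pq: gcd = 159239 / 9367 = 17.

17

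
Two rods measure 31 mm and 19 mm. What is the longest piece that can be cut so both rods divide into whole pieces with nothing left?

1

31 = 31
19 = 19
Common: 1 = 1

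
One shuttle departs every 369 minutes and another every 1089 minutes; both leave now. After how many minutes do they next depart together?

44649

369 = 3² · 41; 1089 = 3² · 11²
max exponents: 3² · 11² · 41 = 44649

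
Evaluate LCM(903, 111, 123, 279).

903 = 3 · 7 · 43; 111 = 3 · 37; 123 = 3 · 41; 279 = 3² · 31
lcm takes max exponent of each prime: 3² · 7 · 31 · 37 · 41 · 43 = 127396143

127396143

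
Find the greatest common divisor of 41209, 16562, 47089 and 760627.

49

41209 = 7² · 29²; 16562 = 2 · 7² · 13²; 47089 = 7² · 31²; 760627 = 7² · 19² · 43
gcd takes min exponent of each prime: 7² = 49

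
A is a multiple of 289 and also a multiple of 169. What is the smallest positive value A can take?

289 = 17²; 169 = 13²
max exponents: 13² · 17² = 48841

48841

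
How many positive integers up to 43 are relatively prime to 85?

33

85 = 5·17. Inclusion–exclusion on these primes:
43 − ⌊43/5⌋ − ⌊43/17⌋ + ⌊43/85⌋ = 33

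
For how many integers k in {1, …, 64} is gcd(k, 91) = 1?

51

Prime factors of 91: 7, 13. Count integers ≤ 64 divisible by none of them.
By inclusion–exclusion: 64 − ⌊64/7⌋ − ⌊64/13⌋ + ⌊64/91⌋ = 51.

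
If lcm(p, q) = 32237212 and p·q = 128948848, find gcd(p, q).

gcd·lcm = product, so gcd = 128948848/32237212 = 4.

4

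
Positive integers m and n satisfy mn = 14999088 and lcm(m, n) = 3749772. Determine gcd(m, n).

gcd·lcm = product, so gcd = 14999088/3749772 = 4.

4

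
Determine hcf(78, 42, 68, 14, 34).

2

gcd(78, 42): 78 = 1·42 + 36; 42 = 1·36 + 6; 36 = 6·6 + 0 → 6
gcd(6, 68): 68 = 11·6 + 2; 6 = 3·2 + 0 → 2
gcd(2, 14): 14 = 7·2 + 0 → 2
gcd(2, 34): 34 = 17·2 + 0 → 2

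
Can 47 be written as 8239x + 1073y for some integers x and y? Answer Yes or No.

Yes

gcd(8239, 1073): 8239 = 7·1073 + 728; 1073 = 1·728 + 345; 728 = 2·345 + 38; 345 = 9·38 + 3; 38 = 12·3 + 2; 3 = 1·2 + 1; 2 = 2·1 + 0 → 1
1 divides 47, so a solution exists.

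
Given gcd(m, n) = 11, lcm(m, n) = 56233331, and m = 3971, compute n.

155771

Using mn = gcd(m,n)·lcm(m,n) = 11·56233331 = 618566641, we get n = 618566641/3971 = 155771.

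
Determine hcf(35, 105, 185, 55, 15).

5

gcd(35, 105): 105 = 3·35 + 0 → 35
gcd(35, 185): 185 = 5·35 + 10; 35 = 3·10 + 5; 10 = 2·5 + 0 → 5
gcd(5, 55): 55 = 11·5 + 0 → 5
gcd(5, 15): 15 = 3·5 + 0 → 5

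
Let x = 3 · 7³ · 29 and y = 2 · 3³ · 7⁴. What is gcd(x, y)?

min exponent per shared prime: 3 · 7³ = 1029

1029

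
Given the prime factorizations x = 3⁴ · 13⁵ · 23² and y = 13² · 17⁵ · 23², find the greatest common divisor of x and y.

89401

min exponent per shared prime: 13² · 23² = 89401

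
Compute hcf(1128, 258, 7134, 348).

6

1128 = 2³ · 3 · 47; 258 = 2 · 3 · 43; 7134 = 2 · 3 · 29 · 41; 348 = 2² · 3 · 29
gcd takes min exponent of each prime: 2 · 3 = 6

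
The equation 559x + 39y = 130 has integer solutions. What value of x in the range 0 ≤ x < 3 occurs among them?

Euclid: 559 = 14·39 + 13; 39 = 3·13 + 0 → gcd = 13; 130 = 13·10.
Back-substitution yields 559·(1) + 39·(-14) = 13, so one solution is x = 1·10 = 10, y = -14·10 = -140.
Solutions in x differ by 39/13 = 3; the one in [0, 3) is 10 mod 3 = 1.

1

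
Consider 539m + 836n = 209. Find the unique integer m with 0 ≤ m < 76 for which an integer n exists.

Euclid: 836 = 1·539 + 297; 539 = 1·297 + 242; 297 = 1·242 + 55; 242 = 4·55 + 22; 55 = 2·22 + 11; 22 = 2·11 + 0 → gcd = 11; 209 = 11·19.
Back-substitution yields 539·(-31) + 836·(20) = 11, so one solution is m = -31·19 = -589, n = 20·19 = 380.
Solutions in m differ by 836/11 = 76; the one in [0, 76) is -589 mod 76 = 19.

19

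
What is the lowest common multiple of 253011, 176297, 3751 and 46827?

47554176483

253011 = 3 · 11² · 17 · 41; 176297 = 11² · 31 · 47; 3751 = 11² · 31; 46827 = 3² · 11² · 43
lcm takes max exponent of each prime: 3² · 11² · 17 · 31 · 41 · 43 · 47 = 47554176483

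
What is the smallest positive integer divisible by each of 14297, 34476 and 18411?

10466948076

14297 = 17 · 29²; 34476 = 2² · 3 · 13² · 17; 18411 = 3 · 17 · 19²
lcm takes max exponent of each prime: 2² · 3 · 13² · 17 · 19² · 29² = 10466948076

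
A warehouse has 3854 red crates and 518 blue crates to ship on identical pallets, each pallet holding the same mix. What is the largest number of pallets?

2

Euclid: 3854 = 7·518 + 228; 518 = 2·228 + 62; 228 = 3·62 + 42; 62 = 1·42 + 20; 42 = 2·20 + 2; 20 = 10·2 + 0. Last nonzero remainder: 2.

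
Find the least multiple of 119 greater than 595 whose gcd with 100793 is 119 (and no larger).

100793 = 119·847. Any x with gcd(x, 100793) = 119 is a multiple of 119, say 119s, with s coprime to 847.
Need s > 595/119, so s ≥ 6. First s ≥ 6 with gcd(s, 847) = 1 is s = 6. Thus x = 119·6 = 714.

714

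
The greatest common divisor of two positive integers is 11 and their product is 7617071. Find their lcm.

Since gcd(m,n)·lcm(m,n) = mn, lcm = 7617071/11 = 692461.

692461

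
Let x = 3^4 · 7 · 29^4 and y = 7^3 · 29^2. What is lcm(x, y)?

max exponent per prime: 3^4 · 7^3 · 29^4 = 19650388023

19650388023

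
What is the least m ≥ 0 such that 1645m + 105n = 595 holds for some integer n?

gcd(1645, 105) = 35 (Euclid: 1645 = 15·105 + 70; 105 = 1·70 + 35; 70 = 2·35 + 0), and 35 | 595.
Extended Euclid: 1645·(-1) + 105·(16) = 35. Scale by 17: m₀ = -17.
General solution m = m₀ + 3t; reducing mod 3 gives m = 1 (and n = -10).

1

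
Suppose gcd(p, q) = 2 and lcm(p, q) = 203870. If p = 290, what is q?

1406

Using pq = gcd(p,q)·lcm(p,q) = 2·203870 = 407740, we get q = 407740/290 = 1406.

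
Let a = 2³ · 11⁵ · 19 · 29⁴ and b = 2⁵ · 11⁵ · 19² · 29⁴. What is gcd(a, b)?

min exponent per shared prime: 2³ · 11⁵ · 19 · 29⁴ = 17314063474312

17314063474312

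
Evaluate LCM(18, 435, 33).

28710

lcm(18, 435) = 18·435/gcd = 7830/3 = 2610
lcm(2610, 33) = 2610·33/gcd = 86130/3 = 28710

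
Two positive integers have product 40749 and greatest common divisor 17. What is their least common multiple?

2397

Since gcd(a,b)·lcm(a,b) = ab, lcm = 40749/17 = 2397.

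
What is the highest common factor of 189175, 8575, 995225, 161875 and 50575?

189175 = 5² · 7 · 23 · 47; 8575 = 5² · 7³; 995225 = 5² · 7 · 11² · 47; 161875 = 5⁴ · 7 · 37; 50575 = 5² · 7 · 17²
gcd takes min exponent of each prime: 5² · 7 = 175

175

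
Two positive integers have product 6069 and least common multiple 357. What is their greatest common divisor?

From gcd × lcm = mn: gcd = 6069 / 357 = 17.

17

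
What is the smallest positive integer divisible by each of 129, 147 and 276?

lcm(129, 147) = 129·147/gcd = 18963/3 = 6321
lcm(6321, 276) = 6321·276/gcd = 1744596/3 = 581532

581532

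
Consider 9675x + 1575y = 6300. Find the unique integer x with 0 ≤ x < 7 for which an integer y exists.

0

Euclid: 9675 = 6·1575 + 225; 1575 = 7·225 + 0 → gcd = 225; 6300 = 225·28.
Back-substitution yields 9675·(1) + 1575·(-6) = 225, so one solution is x = 1·28 = 28, y = -6·28 = -168.
Solutions in x differ by 1575/225 = 7; the one in [0, 7) is 28 mod 7 = 0.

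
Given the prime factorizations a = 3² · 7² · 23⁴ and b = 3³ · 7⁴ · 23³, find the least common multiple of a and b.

max exponent per prime: 3³ · 7⁴ · 23⁴ = 18141252507

18141252507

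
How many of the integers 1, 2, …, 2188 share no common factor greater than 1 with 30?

30 = 2·3·5. Inclusion–exclusion on these primes:
2188 − ⌊2188/2⌋ − ⌊2188/3⌋ − ⌊2188/5⌋ + ⌊2188/6⌋ + ⌊2188/10⌋ + ⌊2188/15⌋ − ⌊2188/30⌋ = 583

583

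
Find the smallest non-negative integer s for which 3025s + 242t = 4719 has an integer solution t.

Reduce mod 242: 3025s ≡ 4719 (mod 242). With g = gcd(3025, 242) = 121 dividing 4719, divide through: 25s ≡ 39 (mod 2).
Since gcd(25, 2) = 1, s ≡ 39·(25)⁻¹ ≡ 1 (mod 2). Smallest non-negative: 1.

1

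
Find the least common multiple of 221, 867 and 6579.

1453959

lcm(221, 867) = 221·867/gcd = 191607/17 = 11271
lcm(11271, 6579) = 11271·6579/gcd = 74151909/51 = 1453959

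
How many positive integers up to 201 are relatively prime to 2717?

159

Prime factors of 2717: 11, 13, 19. Count integers ≤ 201 divisible by none of them.
By inclusion–exclusion: 201 − ⌊201/11⌋ − ⌊201/13⌋ − ⌊201/19⌋ + ⌊201/143⌋ + ⌊201/209⌋ + ⌊201/247⌋ − ⌊201/2717⌋ = 159.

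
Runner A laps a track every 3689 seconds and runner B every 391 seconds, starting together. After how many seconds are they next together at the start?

84847

gcd first: 3689 = 9·391 + 170; 391 = 2·170 + 51; 170 = 3·51 + 17; 51 = 3·17 + 0 → gcd = 17
lcm = 3689·391/gcd = 1442399/17 = 84847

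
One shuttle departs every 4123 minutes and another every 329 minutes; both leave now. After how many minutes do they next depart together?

193781

4123 = 7 · 19 · 31; 329 = 7 · 47
max exponents: 7 · 19 · 31 · 47 = 193781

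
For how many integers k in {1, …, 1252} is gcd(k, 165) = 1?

165 = 3·5·11. Inclusion–exclusion on these primes:
1252 − ⌊1252/3⌋ − ⌊1252/5⌋ − ⌊1252/11⌋ + ⌊1252/15⌋ + ⌊1252/33⌋ + ⌊1252/55⌋ − ⌊1252/165⌋ = 607

607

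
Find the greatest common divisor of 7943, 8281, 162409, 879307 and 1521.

169

7943 = 13² · 47; 8281 = 7² · 13²; 162409 = 13² · 31²; 879307 = 11² · 13² · 43; 1521 = 3² · 13²
gcd takes min exponent of each prime: 13² = 169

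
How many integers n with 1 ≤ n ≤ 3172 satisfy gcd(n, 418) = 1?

1367

Prime factors of 418: 2, 11, 19. Count integers ≤ 3172 divisible by none of them.
By inclusion–exclusion: 3172 − ⌊3172/2⌋ − ⌊3172/11⌋ − ⌊3172/19⌋ + ⌊3172/22⌋ + ⌊3172/38⌋ + ⌊3172/209⌋ − ⌊3172/418⌋ = 1367.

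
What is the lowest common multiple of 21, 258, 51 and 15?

153510

lcm(21, 258) = 21·258/gcd = 5418/3 = 1806
lcm(1806, 51) = 1806·51/gcd = 92106/3 = 30702
lcm(30702, 15) = 30702·15/gcd = 460530/3 = 153510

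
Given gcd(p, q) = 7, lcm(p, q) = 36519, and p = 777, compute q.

329

p·q = gcd·lcm = 7·36519 = 255633, so q = 255633/777 = 329.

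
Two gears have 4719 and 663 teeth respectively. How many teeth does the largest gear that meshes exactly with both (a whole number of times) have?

Euclid: 4719 = 7·663 + 78; 663 = 8·78 + 39; 78 = 2·39 + 0. Last nonzero remainder: 39.

39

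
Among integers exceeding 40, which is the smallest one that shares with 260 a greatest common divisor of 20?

260 = 20·13. Any x with gcd(x, 260) = 20 is a multiple of 20, say 20s, with s coprime to 13.
Need s > 40/20, so s ≥ 3. First s ≥ 3 with gcd(s, 13) = 1 is s = 3. Thus x = 20·3 = 60.

60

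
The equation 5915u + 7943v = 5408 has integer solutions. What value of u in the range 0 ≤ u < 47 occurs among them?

13

Euclid: 7943 = 1·5915 + 2028; 5915 = 2·2028 + 1859; 2028 = 1·1859 + 169; 1859 = 11·169 + 0 → gcd = 169; 5408 = 169·32.
Back-substitution yields 5915·(-4) + 7943·(3) = 169, so one solution is u = -4·32 = -128, v = 3·32 = 96.
Solutions in u differ by 7943/169 = 47; the one in [0, 47) is -128 mod 47 = 13.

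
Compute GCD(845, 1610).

5

Euclid: 1610 = 1·845 + 765; 845 = 1·765 + 80; 765 = 9·80 + 45; 80 = 1·45 + 35; 45 = 1·35 + 10; 35 = 3·10 + 5; 10 = 2·5 + 0. Last nonzero remainder: 5.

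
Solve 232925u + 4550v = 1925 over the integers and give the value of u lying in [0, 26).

23

gcd(232925, 4550) = 175 (Euclid: 232925 = 51·4550 + 875; 4550 = 5·875 + 175; 875 = 5·175 + 0), and 175 | 1925.
Extended Euclid: 232925·(-5) + 4550·(256) = 175. Scale by 11: u₀ = -55.
General solution u = u₀ + 26t; reducing mod 26 gives u = 23 (and v = -1177).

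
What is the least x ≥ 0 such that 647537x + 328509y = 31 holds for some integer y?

62126

gcd(647537, 328509) = 1 (Euclid: 647537 = 1·328509 + 319028; 328509 = 1·319028 + 9481; 319028 = 33·9481 + 6155; 9481 = 1·6155 + 3326; 6155 = 1·3326 + 2829; 3326 = 1·2829 + 497; 2829 = 5·497 + 344; 497 = 1·344 + 153; 344 = 2·153 + 38; 153 = 4·38 + 1; 38 = 38·1 + 0), and 1 | 31.
Extended Euclid: 647537·(-8593) + 328509·(16938) = 1. Scale by 31: x₀ = -266383.
General solution x = x₀ + 328509t; reducing mod 328509 gives x = 62126 (and y = -122459).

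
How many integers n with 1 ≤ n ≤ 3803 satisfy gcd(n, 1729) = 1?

2850

Prime factors of 1729: 7, 13, 19. Count integers ≤ 3803 divisible by none of them.
By inclusion–exclusion: 3803 − ⌊3803/7⌋ − ⌊3803/13⌋ − ⌊3803/19⌋ + ⌊3803/91⌋ + ⌊3803/133⌋ + ⌊3803/247⌋ − ⌊3803/1729⌋ = 2850.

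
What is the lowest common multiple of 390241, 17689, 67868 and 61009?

12926342884

390241 = 19² · 23 · 47; 17689 = 7² · 19²; 67868 = 2² · 19² · 47; 61009 = 13² · 19²
lcm takes max exponent of each prime: 2² · 7² · 13² · 19² · 23 · 47 = 12926342884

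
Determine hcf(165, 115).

5

Euclid: 165 = 1·115 + 50; 115 = 2·50 + 15; 50 = 3·15 + 5; 15 = 3·5 + 0. Last nonzero remainder: 5.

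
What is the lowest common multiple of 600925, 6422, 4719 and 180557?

1831904238450

600925 = 5² · 13 · 43²; 6422 = 2 · 13² · 19; 4719 = 3 · 11² · 13; 180557 = 13 · 17 · 19 · 43
lcm takes max exponent of each prime: 2 · 3 · 5² · 11² · 13² · 17 · 19 · 43² = 1831904238450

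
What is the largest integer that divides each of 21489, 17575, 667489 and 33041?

19

gcd(21489, 17575): 21489 = 1·17575 + 3914; 17575 = 4·3914 + 1919; 3914 = 2·1919 + 76; 1919 = 25·76 + 19; 76 = 4·19 + 0 → 19
gcd(19, 667489): 667489 = 35131·19 + 0 → 19
gcd(19, 33041): 33041 = 1739·19 + 0 → 19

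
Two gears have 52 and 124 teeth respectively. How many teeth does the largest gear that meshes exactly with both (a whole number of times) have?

4

52 = 2² · 13
124 = 2² · 31
Common: 2² = 4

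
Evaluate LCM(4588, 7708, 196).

433212724

4588 = 2² · 31 · 37; 7708 = 2² · 41 · 47; 196 = 2² · 7²
lcm takes max exponent of each prime: 2² · 7² · 31 · 37 · 41 · 47 = 433212724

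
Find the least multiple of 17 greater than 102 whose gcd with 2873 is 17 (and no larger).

119

2873 = 17·169. Any m with gcd(m, 2873) = 17 is a multiple of 17, say 17s, with s coprime to 169.
Need s > 102/17, so s ≥ 7. First s ≥ 7 with gcd(s, 169) = 1 is s = 7. Thus m = 17·7 = 119.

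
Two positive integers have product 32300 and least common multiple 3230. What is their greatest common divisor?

gcd·lcm = product, so gcd = 32300/3230 = 10.

10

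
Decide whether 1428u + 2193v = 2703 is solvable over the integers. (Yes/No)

gcd(1428, 2193): 2193 = 1·1428 + 765; 1428 = 1·765 + 663; 765 = 1·663 + 102; 663 = 6·102 + 51; 102 = 2·51 + 0 → 51
51 divides 2703, so a solution exists.

Yes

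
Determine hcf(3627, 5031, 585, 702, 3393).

gcd(3627, 5031): 5031 = 1·3627 + 1404; 3627 = 2·1404 + 819; 1404 = 1·819 + 585; 819 = 1·585 + 234; 585 = 2·234 + 117; 234 = 2·117 + 0 → 117
gcd(117, 585): 585 = 5·117 + 0 → 117
gcd(117, 702): 702 = 6·117 + 0 → 117
gcd(117, 3393): 3393 = 29·117 + 0 → 117

117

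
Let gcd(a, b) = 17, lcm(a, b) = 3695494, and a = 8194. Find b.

7667

Using ab = gcd(a,b)·lcm(a,b) = 17·3695494 = 62823398, we get b = 62823398/8194 = 7667.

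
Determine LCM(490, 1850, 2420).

lcm(490, 1850) = 490·1850/gcd = 906500/10 = 90650
lcm(90650, 2420) = 90650·2420/gcd = 219373000/10 = 21937300

21937300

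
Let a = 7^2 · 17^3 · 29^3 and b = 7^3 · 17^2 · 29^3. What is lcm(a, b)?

max exponent per prime: 7^3 · 17^3 · 29^3 = 41099342851

41099342851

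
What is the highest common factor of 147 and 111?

Euclid: 147 = 1·111 + 36; 111 = 3·36 + 3; 36 = 12·3 + 0. Last nonzero remainder: 3.

3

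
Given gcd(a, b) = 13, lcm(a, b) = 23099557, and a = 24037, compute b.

12493

Using ab = gcd(a,b)·lcm(a,b) = 13·23099557 = 300294241, we get b = 300294241/24037 = 12493.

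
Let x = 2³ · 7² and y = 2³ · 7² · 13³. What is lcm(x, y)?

861224

max exponent per prime: 2³ · 7² · 13³ = 861224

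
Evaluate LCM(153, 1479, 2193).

190791

153 = 3² · 17; 1479 = 3 · 17 · 29; 2193 = 3 · 17 · 43
lcm takes max exponent of each prime: 3² · 17 · 29 · 43 = 190791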